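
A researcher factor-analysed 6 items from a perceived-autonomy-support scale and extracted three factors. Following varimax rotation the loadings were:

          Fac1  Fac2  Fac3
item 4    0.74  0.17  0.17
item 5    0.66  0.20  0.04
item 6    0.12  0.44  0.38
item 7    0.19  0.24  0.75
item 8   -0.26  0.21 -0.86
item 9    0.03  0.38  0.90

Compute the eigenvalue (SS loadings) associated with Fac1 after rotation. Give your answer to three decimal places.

SS loadings for Fac1 = 0.74² + 0.66² + 0.12² + 0.19² + (-0.26)² + 0.03² = 0.5476 + 0.4356 + 0.0144 + 0.0361 + 0.0676 + 0.0009 = 1.1022

1.102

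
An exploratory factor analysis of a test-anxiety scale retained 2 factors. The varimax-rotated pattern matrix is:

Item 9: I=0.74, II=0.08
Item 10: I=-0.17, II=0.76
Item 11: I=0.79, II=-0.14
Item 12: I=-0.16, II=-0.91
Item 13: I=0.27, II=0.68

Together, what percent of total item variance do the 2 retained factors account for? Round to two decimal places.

Communalities: 0.5540, 0.6065, 0.6437, 0.8537, 0.5353; Σh² = 3.1932.
Total variance with 5 standardized items is 5, so the solution explains 3.1932/5 = 0.6386 = 63.86%.

63.86%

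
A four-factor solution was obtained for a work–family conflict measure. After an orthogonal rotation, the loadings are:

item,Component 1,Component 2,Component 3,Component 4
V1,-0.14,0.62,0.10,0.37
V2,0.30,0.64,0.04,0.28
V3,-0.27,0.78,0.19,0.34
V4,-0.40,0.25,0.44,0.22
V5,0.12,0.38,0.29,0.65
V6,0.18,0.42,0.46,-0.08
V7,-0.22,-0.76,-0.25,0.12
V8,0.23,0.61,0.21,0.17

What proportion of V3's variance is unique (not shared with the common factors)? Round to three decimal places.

0.167

h² = (-0.27)² + 0.78² + 0.19² + 0.34² = 0.0729 + 0.6084 + 0.0361 + 0.1156 = 0.8330
Uniqueness u² = 1 − h² = 1 − 0.8330 = 0.1670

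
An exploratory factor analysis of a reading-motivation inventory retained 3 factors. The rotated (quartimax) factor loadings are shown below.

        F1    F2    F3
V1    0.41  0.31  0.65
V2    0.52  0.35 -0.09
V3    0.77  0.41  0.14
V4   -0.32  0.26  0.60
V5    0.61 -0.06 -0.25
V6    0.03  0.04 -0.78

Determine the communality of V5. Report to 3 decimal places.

0.438

h² = 0.61² + (-0.06)² + (-0.25)² = 0.3721 + 0.0036 + 0.0625 = 0.4382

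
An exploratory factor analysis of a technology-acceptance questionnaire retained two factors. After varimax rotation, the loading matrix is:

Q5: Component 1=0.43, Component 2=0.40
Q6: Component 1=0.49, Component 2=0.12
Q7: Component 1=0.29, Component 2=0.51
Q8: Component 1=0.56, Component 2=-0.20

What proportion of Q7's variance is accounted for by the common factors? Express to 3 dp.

0.344

h² = 0.29² + 0.51² = 0.0841 + 0.2601 = 0.3442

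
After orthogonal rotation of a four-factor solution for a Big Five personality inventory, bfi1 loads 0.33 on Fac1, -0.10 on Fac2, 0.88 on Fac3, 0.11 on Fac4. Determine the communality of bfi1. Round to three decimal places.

h² = 0.33² + (-0.10)² + 0.88² + 0.11² = 0.1089 + 0.0100 + 0.7744 + 0.0121 = 0.9054

0.905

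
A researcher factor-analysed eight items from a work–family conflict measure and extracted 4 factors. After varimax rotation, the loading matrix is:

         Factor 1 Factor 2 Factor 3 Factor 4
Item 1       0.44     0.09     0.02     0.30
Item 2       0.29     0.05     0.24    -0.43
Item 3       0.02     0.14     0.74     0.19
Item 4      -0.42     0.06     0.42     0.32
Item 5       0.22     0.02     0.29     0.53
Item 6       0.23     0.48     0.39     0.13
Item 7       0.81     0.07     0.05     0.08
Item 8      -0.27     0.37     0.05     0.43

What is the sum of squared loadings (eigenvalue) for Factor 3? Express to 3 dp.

1.023

SS loadings for Factor 3 = 0.02² + 0.24² + 0.74² + 0.42² + 0.29² + 0.39² + 0.05² + 0.05² = 0.0004 + 0.0576 + 0.5476 + 0.1764 + 0.0841 + 0.1521 + 0.0025 + 0.0025 = 1.0232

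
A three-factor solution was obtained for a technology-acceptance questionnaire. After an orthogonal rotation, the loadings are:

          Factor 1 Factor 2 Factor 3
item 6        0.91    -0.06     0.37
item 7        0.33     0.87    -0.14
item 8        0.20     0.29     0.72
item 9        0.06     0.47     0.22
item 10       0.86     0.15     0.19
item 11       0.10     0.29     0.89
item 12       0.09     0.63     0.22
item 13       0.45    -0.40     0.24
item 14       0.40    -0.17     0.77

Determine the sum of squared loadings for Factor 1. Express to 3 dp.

SS loadings for Factor 1 = 0.91² + 0.33² + 0.20² + 0.06² + 0.86² + 0.10² + 0.09² + 0.45² + 0.40² = 0.8281 + 0.1089 + 0.0400 + 0.0036 + 0.7396 + 0.0100 + 0.0081 + 0.2025 + 0.1600 = 2.1008

2.101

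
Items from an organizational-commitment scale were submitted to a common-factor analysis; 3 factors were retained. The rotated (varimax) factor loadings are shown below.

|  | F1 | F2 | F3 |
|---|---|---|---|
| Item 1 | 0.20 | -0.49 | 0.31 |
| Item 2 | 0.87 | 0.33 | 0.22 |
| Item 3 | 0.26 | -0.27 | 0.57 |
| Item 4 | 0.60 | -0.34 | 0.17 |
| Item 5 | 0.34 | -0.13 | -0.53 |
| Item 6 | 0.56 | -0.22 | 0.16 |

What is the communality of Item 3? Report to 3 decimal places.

h² = 0.26² + (-0.27)² + 0.57² = 0.0676 + 0.0729 + 0.3249 = 0.4654

0.465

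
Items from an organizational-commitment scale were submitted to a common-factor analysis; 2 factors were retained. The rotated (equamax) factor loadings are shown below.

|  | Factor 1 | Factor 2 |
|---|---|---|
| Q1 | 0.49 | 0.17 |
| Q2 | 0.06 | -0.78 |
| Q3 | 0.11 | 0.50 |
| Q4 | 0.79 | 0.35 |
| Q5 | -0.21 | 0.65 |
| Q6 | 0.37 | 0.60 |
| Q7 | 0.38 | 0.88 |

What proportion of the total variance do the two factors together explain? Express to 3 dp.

0.539

Communalities: 0.2690, 0.6120, 0.2621, 0.7466, 0.4666, 0.4969, 0.9188; Σh² = 3.7720.
Total variance with 7 standardized items is 7, so the solution explains 3.7720/7 = 0.5389.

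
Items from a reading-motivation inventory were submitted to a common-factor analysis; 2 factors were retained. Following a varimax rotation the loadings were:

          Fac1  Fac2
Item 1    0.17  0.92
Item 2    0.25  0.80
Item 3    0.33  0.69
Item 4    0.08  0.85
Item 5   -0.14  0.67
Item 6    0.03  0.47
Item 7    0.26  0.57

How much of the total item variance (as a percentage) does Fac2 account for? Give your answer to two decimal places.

SS loadings for Fac2 = 0.92² + 0.80² + 0.69² + 0.85² + 0.67² + 0.47² + 0.57² = 3.6797
With 7 standardized items, total variance = 7. Proportion = 3.6797/7 = 0.5257 → 52.57%.

52.57%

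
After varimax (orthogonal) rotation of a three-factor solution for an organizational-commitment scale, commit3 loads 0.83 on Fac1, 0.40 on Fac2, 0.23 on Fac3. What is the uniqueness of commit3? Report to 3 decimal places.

h² = 0.83² + 0.40² + 0.23² = 0.6889 + 0.1600 + 0.0529 = 0.9018
Uniqueness u² = 1 − h² = 1 − 0.9018 = 0.0982

0.098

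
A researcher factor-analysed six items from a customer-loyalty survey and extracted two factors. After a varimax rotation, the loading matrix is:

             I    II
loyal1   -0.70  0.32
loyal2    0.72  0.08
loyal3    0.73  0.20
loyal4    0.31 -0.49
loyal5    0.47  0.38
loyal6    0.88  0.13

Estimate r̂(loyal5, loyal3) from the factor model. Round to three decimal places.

0.419

r̂ = Σ λ_i·λ_j across factors = (0.47)(0.73) + (0.38)(0.20)
  = +0.3431 +0.0760 = 0.4191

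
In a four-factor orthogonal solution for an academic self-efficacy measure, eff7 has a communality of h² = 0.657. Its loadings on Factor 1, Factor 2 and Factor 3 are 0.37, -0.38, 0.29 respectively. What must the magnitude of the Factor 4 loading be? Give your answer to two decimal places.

0.54

Under orthogonal rotation h² = Σλ², so λ_Factor 4² = h² − (0.3654) = 0.657 − 0.3654 = 0.2916.
|λ| = √0.2916 = 0.5400.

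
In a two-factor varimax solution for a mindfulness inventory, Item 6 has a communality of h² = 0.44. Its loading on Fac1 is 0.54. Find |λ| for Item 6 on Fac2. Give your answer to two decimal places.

0.39

Under orthogonal rotation h² = Σλ², so λ_Fac2² = h² − (0.2916) = 0.44 − 0.2916 = 0.1484.
|λ| = √0.1484 = 0.3852.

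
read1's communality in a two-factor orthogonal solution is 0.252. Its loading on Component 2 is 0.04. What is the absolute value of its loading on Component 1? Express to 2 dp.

0.50

Under orthogonal rotation h² = Σλ², so λ_Component 1² = h² − (0.0016) = 0.252 − 0.0016 = 0.2504.
|λ| = √0.2504 = 0.5004.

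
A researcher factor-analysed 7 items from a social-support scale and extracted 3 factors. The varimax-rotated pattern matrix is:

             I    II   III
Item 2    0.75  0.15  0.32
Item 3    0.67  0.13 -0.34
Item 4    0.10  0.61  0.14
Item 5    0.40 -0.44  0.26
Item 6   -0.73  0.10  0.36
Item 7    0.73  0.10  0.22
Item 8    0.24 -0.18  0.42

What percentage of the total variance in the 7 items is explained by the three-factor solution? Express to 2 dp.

SS loadings by factor: 2.3048, 0.6575, 0.6596; total = 3.6219.
Total variance with 7 standardized items is 7, so the solution explains 3.6219/7 = 0.5174 = 51.74%.

51.74%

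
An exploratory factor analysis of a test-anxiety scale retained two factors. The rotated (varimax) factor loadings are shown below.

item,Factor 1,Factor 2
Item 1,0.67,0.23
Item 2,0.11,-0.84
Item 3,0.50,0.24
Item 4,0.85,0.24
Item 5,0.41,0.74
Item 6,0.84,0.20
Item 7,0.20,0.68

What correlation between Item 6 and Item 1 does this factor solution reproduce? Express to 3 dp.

r̂ = Σ λ_i·λ_j across factors = (0.84)(0.67) + (0.20)(0.23)
  = +0.5628 +0.0460 = 0.6088

0.609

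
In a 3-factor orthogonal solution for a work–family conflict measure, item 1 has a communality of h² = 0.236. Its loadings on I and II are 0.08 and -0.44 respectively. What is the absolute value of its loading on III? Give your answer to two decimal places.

Under orthogonal rotation h² = Σλ², so λ_III² = h² − (0.2000) = 0.236 − 0.2000 = 0.0360.
|λ| = √0.0360 = 0.1897.

0.19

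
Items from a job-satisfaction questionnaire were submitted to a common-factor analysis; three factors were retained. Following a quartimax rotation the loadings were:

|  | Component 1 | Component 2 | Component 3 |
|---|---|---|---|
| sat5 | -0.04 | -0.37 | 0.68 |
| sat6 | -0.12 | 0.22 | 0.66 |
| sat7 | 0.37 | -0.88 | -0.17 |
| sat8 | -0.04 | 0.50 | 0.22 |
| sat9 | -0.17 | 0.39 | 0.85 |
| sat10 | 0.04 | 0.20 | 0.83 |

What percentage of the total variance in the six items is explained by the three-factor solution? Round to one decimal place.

Communalities: 0.6009, 0.4984, 0.9402, 0.3000, 0.9035, 0.7305; Σh² = 3.9735.
Total variance with 6 standardized items is 6, so the solution explains 3.9735/6 = 0.6623 = 66.23%.

66.2%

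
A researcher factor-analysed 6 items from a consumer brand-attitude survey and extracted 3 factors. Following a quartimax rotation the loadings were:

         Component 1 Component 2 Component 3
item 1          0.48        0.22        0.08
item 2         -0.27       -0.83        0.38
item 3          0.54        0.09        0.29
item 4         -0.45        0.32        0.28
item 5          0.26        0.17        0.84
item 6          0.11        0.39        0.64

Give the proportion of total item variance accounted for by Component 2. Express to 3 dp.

SS loadings for Component 2 = 0.22² + (-0.83)² + 0.09² + 0.32² + 0.17² + 0.39² = 1.0288
Proportion of variance = 1.0288 / 6 = 0.1715.

0.171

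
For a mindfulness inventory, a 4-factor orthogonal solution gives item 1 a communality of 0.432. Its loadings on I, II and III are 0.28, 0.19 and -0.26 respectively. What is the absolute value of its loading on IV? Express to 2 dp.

0.50

Under orthogonal rotation h² = Σλ², so λ_IV² = h² − (0.1821) = 0.432 − 0.1821 = 0.2499.
|λ| = √0.2499 = 0.4999.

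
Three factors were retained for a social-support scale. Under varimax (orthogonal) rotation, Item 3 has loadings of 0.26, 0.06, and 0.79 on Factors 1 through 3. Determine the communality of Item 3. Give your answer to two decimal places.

0.70

h² = 0.26² + 0.06² + 0.79² = 0.0676 + 0.0036 + 0.6241 = 0.6953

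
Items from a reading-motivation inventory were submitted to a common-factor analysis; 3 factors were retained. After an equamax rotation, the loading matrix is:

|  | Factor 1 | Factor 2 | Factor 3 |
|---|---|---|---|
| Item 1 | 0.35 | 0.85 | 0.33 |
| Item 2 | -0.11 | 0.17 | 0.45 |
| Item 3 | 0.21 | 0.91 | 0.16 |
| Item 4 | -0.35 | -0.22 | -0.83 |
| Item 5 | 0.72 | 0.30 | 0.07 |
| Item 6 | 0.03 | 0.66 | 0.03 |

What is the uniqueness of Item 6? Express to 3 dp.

h² = 0.03² + 0.66² + 0.03² = 0.0009 + 0.4356 + 0.0009 = 0.4374
Uniqueness u² = 1 − h² = 1 − 0.4374 = 0.5626

0.563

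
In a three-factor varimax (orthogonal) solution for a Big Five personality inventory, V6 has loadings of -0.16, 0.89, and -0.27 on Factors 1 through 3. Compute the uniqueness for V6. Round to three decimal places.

h² = (-0.16)² + 0.89² + (-0.27)² = 0.0256 + 0.7921 + 0.0729 = 0.8906
Uniqueness u² = 1 − h² = 1 − 0.8906 = 0.1094

0.109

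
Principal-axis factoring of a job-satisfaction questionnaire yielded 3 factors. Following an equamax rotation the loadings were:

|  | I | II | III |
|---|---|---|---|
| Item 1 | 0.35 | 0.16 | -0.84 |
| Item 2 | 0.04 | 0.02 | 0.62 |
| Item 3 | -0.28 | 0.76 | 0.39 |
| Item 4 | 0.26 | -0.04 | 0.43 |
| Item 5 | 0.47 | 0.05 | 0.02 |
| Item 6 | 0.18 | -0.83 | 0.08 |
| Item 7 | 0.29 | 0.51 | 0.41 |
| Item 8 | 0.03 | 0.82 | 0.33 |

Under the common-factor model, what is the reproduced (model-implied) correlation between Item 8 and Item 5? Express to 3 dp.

r̂ = Σ λ_i·λ_j across factors = (0.03)(0.47) + (0.82)(0.05) + (0.33)(0.02)
  = +0.0141 +0.0410 +0.0066 = 0.0617

0.062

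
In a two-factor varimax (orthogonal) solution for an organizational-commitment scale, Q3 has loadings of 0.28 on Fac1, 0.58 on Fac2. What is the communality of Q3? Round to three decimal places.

h² = 0.28² + 0.58² = 0.0784 + 0.3364 = 0.4148

0.415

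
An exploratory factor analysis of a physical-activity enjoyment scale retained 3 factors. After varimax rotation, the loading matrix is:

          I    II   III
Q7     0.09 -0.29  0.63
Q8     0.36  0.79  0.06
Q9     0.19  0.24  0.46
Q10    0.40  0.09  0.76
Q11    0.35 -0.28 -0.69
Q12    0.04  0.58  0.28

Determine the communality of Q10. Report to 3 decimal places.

h² = 0.40² + 0.09² + 0.76² = 0.1600 + 0.0081 + 0.5776 = 0.7457

0.746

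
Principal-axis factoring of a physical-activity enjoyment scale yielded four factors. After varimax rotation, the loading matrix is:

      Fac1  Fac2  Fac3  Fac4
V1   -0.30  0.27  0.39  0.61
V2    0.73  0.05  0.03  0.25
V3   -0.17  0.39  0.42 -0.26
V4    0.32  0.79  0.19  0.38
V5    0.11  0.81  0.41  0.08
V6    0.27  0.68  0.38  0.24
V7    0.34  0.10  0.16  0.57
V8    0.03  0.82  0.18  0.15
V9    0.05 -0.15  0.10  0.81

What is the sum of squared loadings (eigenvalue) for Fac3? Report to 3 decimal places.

0.746

SS loadings for Fac3 = 0.39² + 0.03² + 0.42² + 0.19² + 0.41² + 0.38² + 0.16² + 0.18² + 0.10² = 0.1521 + 0.0009 + 0.1764 + 0.0361 + 0.1681 + 0.1444 + 0.0256 + 0.0324 + 0.0100 = 0.7460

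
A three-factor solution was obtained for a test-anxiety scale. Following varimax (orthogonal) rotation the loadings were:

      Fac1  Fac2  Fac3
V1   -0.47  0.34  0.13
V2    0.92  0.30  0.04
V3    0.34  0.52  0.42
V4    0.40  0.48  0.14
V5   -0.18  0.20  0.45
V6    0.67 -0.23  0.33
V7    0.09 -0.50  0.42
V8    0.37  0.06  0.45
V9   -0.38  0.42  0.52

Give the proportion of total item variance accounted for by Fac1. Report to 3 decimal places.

0.235

SS loadings for Fac1 = (-0.47)² + 0.92² + 0.34² + 0.40² + (-0.18)² + 0.67² + 0.09² + 0.37² + (-0.38)² = 2.1136
Proportion of variance = 2.1136 / 9 = 0.2348.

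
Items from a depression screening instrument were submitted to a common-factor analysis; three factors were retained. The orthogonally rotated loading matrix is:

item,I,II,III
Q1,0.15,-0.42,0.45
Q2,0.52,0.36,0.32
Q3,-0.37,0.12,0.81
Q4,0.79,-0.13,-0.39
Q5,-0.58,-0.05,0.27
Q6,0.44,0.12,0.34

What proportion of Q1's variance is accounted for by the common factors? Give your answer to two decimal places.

h² = 0.15² + (-0.42)² + 0.45² = 0.0225 + 0.1764 + 0.2025 = 0.4014

0.40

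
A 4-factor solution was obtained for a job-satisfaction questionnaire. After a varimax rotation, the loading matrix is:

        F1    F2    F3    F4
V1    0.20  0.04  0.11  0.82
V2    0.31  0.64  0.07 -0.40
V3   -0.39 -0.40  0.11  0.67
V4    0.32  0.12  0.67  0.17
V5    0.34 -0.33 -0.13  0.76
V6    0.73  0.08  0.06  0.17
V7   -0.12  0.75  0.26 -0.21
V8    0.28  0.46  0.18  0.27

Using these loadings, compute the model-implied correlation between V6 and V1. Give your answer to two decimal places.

r̂ = Σ λ_i·λ_j across factors = (0.73)(0.20) + (0.08)(0.04) + (0.06)(0.11) + (0.17)(0.82)
  = +0.1460 +0.0032 +0.0066 +0.1394 = 0.2952

0.30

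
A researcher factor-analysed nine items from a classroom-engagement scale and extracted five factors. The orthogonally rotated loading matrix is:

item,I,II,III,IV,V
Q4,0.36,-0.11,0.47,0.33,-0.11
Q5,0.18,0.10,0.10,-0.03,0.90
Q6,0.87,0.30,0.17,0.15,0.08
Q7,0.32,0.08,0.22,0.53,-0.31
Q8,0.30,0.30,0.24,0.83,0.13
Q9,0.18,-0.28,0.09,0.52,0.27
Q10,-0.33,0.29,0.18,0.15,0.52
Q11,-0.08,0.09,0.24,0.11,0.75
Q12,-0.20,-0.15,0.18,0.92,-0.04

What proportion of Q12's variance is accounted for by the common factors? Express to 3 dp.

h² = (-0.20)² + (-0.15)² + 0.18² + 0.92² + (-0.04)² = 0.0400 + 0.0225 + 0.0324 + 0.8464 + 0.0016 = 0.9429

0.943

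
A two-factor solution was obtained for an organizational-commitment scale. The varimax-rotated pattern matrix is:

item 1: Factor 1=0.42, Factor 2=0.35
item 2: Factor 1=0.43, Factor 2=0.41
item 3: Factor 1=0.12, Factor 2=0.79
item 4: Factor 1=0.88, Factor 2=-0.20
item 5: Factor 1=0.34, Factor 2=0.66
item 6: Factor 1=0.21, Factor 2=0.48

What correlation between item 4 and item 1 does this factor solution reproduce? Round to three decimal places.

r̂ = Σ λ_i·λ_j across factors = (0.88)(0.42) + (-0.20)(0.35)
  = +0.3696 -0.0700 = 0.2996

0.300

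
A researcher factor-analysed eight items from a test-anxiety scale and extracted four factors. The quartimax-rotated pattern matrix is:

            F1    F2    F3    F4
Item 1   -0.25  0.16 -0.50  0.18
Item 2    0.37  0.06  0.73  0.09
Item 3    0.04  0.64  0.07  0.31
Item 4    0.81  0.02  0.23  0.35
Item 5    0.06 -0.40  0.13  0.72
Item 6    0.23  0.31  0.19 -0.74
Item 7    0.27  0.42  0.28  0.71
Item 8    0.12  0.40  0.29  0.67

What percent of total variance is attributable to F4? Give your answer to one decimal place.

SS loadings for F4 = 0.18² + 0.09² + 0.31² + 0.35² + 0.72² + (-0.74)² + 0.71² + 0.67² = 2.2781
With 8 standardized items, total variance = 8. Proportion = 2.2781/8 = 0.2848 → 28.48%.

28.5%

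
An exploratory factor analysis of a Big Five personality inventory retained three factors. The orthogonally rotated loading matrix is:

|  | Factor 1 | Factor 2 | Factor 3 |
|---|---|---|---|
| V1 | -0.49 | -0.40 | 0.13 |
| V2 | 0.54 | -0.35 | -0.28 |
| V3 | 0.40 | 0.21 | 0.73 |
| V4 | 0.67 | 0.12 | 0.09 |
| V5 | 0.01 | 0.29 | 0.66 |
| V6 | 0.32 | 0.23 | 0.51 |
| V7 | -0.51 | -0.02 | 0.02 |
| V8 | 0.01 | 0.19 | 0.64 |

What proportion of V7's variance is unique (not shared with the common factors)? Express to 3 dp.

0.739

h² = (-0.51)² + (-0.02)² + 0.02² = 0.2601 + 0.0004 + 0.0004 = 0.2609
Uniqueness u² = 1 − h² = 1 − 0.2609 = 0.7391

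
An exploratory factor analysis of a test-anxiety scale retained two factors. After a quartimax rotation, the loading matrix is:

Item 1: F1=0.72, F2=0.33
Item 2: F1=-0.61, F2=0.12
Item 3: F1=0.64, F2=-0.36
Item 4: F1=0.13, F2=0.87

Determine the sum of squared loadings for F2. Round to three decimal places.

1.010

SS loadings for F2 = 0.33² + 0.12² + (-0.36)² + 0.87² = 0.1089 + 0.0144 + 0.1296 + 0.7569 = 1.0098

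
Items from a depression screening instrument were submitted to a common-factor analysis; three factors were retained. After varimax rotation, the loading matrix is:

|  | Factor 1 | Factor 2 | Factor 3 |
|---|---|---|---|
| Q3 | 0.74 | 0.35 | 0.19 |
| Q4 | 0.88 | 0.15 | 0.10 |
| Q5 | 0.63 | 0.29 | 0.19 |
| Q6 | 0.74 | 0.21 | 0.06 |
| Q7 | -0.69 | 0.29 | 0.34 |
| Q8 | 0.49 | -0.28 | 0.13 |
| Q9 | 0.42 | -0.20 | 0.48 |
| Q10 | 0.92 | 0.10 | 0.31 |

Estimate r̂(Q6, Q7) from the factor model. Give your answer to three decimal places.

r̂ = Σ λ_i·λ_j across factors = (0.74)(-0.69) + (0.21)(0.29) + (0.06)(0.34)
  = -0.5106 +0.0609 +0.0204 = -0.4293

-0.429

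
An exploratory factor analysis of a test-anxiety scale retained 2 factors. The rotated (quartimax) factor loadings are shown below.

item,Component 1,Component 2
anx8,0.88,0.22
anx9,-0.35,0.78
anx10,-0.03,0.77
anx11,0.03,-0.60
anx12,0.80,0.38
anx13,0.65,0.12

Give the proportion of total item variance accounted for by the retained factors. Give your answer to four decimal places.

0.6216

Communalities: 0.8228, 0.7309, 0.5938, 0.3609, 0.7844, 0.4369; Σh² = 3.7297.
Total variance with 6 standardized items is 6, so the solution explains 3.7297/6 = 0.6216.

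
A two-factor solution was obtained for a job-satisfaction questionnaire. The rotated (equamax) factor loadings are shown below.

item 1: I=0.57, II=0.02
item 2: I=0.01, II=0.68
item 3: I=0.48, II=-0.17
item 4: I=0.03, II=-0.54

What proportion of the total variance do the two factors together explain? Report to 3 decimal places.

SS loadings by factor: 0.5563, 0.7833; total = 1.3396.
Total variance with 4 standardized items is 4, so the solution explains 1.3396/4 = 0.3349.

0.335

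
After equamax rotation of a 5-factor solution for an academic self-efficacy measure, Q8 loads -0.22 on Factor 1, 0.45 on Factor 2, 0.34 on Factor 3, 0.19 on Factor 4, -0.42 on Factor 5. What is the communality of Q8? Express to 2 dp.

0.58

h² = (-0.22)² + 0.45² + 0.34² + 0.19² + (-0.42)² = 0.0484 + 0.2025 + 0.1156 + 0.0361 + 0.1764 = 0.5790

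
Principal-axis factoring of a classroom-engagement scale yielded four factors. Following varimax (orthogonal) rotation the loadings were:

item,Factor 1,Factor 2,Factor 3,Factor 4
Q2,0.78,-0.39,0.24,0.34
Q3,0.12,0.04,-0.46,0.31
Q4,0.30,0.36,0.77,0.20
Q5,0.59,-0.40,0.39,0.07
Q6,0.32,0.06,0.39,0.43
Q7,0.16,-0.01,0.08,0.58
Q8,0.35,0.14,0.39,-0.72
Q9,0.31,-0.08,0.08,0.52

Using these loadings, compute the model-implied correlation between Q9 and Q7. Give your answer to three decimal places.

0.358

r̂ = Σ λ_i·λ_j across factors = (0.31)(0.16) + (-0.08)(-0.01) + (0.08)(0.08) + (0.52)(0.58)
  = +0.0496 +0.0008 +0.0064 +0.3016 = 0.3584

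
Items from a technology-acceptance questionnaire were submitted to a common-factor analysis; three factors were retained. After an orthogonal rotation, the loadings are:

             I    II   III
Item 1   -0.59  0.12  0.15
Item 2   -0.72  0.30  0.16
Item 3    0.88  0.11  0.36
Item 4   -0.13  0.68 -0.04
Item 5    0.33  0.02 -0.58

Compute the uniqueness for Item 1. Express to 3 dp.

0.615

h² = (-0.59)² + 0.12² + 0.15² = 0.3481 + 0.0144 + 0.0225 = 0.3850
Uniqueness u² = 1 − h² = 1 − 0.3850 = 0.6150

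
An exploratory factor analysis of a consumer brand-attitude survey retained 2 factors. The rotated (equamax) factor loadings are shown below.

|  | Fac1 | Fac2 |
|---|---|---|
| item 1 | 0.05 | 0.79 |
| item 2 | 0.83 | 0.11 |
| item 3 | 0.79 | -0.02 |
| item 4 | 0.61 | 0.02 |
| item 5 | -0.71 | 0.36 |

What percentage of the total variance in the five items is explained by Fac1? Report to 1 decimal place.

43.8%

SS loadings for Fac1 = 0.05² + 0.83² + 0.79² + 0.61² + (-0.71)² = 2.1917
With 5 standardized items, total variance = 5. Proportion = 2.1917/5 = 0.4383 → 43.83%.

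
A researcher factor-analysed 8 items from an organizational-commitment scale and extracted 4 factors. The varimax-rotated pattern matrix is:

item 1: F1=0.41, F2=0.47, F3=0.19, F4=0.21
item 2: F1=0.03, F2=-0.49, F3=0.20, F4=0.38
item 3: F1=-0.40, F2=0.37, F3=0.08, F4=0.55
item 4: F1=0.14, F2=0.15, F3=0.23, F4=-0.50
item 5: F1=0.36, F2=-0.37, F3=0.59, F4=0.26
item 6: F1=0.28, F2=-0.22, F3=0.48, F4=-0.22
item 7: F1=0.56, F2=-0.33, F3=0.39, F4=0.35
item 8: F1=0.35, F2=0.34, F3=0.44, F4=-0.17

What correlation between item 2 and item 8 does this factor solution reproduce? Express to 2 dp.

r̂ = Σ λ_i·λ_j across factors = (0.03)(0.35) + (-0.49)(0.34) + (0.20)(0.44) + (0.38)(-0.17)
  = +0.0105 -0.1666 +0.0880 -0.0646 = -0.1327

-0.13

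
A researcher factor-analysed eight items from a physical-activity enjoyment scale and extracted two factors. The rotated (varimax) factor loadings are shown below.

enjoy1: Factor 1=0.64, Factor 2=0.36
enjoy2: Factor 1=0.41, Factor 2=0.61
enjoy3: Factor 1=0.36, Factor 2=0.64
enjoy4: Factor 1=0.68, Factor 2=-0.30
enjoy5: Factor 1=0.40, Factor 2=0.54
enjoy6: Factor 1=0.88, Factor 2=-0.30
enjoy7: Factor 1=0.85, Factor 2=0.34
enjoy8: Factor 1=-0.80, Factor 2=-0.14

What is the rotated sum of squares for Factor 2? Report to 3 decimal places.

SS loadings for Factor 2 = 0.36² + 0.61² + 0.64² + (-0.30)² + 0.54² + (-0.30)² + 0.34² + (-0.14)² = 0.1296 + 0.3721 + 0.4096 + 0.0900 + 0.2916 + 0.0900 + 0.1156 + 0.0196 = 1.5181

1.518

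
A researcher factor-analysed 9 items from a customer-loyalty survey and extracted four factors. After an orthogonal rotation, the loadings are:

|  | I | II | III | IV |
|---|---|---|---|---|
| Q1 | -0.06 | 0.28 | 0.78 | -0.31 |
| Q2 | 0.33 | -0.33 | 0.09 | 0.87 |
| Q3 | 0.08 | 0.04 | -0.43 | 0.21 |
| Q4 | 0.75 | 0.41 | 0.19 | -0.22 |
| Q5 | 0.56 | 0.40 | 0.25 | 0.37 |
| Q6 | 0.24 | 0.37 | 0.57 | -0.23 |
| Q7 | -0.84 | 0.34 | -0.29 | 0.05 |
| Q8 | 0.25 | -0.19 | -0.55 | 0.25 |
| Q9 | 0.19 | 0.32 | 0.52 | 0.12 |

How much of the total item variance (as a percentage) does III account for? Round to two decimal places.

20.91%

SS loadings for III = 0.78² + 0.09² + (-0.43)² + 0.19² + 0.25² + 0.57² + (-0.29)² + (-0.55)² + 0.52² = 1.8819
With 9 standardized items, total variance = 9. Proportion = 1.8819/9 = 0.2091 → 20.91%.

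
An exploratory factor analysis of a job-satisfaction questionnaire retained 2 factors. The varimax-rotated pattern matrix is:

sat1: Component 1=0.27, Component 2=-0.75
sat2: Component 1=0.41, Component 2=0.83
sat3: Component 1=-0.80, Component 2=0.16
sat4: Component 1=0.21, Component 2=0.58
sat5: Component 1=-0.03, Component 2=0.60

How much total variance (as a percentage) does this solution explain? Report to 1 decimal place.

58.0%

Communalities: 0.6354, 0.8570, 0.6656, 0.3805, 0.3609; Σh² = 2.8994.
Total variance with 5 standardized items is 5, so the solution explains 2.8994/5 = 0.5799 = 57.99%.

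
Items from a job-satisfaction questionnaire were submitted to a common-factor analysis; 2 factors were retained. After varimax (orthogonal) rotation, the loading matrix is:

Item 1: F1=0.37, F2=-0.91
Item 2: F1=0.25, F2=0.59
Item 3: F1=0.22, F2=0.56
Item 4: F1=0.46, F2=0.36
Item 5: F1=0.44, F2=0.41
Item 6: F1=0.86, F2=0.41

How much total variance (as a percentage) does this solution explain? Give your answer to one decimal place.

Communalities: 0.9650, 0.4106, 0.3620, 0.3412, 0.3617, 0.9077; Σh² = 3.3482.
Total variance with 6 standardized items is 6, so the solution explains 3.3482/6 = 0.5580 = 55.80%.

55.8%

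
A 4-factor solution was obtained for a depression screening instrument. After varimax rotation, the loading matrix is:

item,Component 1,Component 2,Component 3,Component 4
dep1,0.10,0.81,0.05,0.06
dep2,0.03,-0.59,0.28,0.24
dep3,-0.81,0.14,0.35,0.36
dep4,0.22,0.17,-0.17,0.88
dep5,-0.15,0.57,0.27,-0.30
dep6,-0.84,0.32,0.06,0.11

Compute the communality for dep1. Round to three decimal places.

0.672

h² = 0.10² + 0.81² + 0.05² + 0.06² = 0.0100 + 0.6561 + 0.0025 + 0.0036 = 0.6722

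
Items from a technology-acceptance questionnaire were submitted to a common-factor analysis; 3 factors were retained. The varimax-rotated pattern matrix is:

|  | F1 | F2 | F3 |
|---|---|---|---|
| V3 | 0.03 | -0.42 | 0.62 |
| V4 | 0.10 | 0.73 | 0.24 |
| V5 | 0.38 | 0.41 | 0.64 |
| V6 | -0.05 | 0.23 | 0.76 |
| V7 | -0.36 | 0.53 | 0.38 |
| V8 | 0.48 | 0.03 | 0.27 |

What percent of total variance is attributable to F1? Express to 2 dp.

SS loadings for F1 = 0.03² + 0.10² + 0.38² + (-0.05)² + (-0.36)² + 0.48² = 0.5178
With 6 standardized items, total variance = 6. Proportion = 0.5178/6 = 0.0863 → 8.63%.

8.63%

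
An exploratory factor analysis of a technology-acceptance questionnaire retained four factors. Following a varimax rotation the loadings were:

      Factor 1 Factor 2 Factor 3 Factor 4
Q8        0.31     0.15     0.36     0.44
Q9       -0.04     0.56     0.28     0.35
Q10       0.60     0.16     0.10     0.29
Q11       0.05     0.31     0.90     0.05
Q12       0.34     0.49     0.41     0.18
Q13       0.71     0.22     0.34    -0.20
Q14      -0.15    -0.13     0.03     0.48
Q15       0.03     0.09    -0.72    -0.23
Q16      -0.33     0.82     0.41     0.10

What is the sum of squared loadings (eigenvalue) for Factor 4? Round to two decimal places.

0.77

SS loadings for Factor 4 = 0.44² + 0.35² + 0.29² + 0.05² + 0.18² + (-0.20)² + 0.48² + (-0.23)² + 0.10² = 0.1936 + 0.1225 + 0.0841 + 0.0025 + 0.0324 + 0.0400 + 0.2304 + 0.0529 + 0.0100 = 0.7684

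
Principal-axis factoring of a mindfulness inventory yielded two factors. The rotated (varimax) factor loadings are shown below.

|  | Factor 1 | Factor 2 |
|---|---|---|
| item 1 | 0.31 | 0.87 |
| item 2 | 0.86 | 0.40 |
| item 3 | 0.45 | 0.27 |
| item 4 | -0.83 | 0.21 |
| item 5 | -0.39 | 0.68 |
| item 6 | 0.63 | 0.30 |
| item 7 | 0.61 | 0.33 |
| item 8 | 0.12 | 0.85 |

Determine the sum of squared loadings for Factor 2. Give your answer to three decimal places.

2.418

SS loadings for Factor 2 = 0.87² + 0.40² + 0.27² + 0.21² + 0.68² + 0.30² + 0.33² + 0.85² = 0.7569 + 0.1600 + 0.0729 + 0.0441 + 0.4624 + 0.0900 + 0.1089 + 0.7225 = 2.4177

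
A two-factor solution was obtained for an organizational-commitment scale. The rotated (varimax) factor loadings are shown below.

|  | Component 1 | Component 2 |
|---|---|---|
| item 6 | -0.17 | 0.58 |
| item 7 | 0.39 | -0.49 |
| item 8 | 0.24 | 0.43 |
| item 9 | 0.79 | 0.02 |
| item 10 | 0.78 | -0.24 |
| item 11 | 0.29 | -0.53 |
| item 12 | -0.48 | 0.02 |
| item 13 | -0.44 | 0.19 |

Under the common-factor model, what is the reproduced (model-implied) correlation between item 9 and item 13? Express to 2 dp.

-0.34

r̂ = Σ λ_i·λ_j across factors = (0.79)(-0.44) + (0.02)(0.19)
  = -0.3476 +0.0038 = -0.3438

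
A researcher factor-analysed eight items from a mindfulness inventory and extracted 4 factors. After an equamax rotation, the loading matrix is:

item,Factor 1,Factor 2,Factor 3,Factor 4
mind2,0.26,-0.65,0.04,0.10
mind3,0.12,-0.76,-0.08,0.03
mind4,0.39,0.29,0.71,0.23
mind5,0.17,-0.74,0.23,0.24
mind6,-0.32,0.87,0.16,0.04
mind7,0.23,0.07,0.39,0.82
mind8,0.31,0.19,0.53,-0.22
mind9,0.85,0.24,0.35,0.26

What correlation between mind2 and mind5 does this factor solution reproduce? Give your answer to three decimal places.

0.558

r̂ = Σ λ_i·λ_j across factors = (0.26)(0.17) + (-0.65)(-0.74) + (0.04)(0.23) + (0.10)(0.24)
  = +0.0442 +0.4810 +0.0092 +0.0240 = 0.5584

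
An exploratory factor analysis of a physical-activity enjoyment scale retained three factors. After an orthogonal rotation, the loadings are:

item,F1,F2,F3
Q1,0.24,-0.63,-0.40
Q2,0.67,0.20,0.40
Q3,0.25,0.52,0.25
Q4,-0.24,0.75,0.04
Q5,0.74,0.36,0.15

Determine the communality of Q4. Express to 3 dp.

h² = (-0.24)² + 0.75² + 0.04² = 0.0576 + 0.5625 + 0.0016 = 0.6217

0.622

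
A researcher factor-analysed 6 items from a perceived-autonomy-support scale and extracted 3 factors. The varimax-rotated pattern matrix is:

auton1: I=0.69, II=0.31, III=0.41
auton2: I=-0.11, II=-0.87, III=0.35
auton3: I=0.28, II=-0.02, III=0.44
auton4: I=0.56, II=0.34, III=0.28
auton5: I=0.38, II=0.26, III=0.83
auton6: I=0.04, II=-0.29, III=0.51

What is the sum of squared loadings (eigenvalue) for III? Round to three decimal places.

SS loadings for III = 0.41² + 0.35² + 0.44² + 0.28² + 0.83² + 0.51² = 0.1681 + 0.1225 + 0.1936 + 0.0784 + 0.6889 + 0.2601 = 1.5116

1.512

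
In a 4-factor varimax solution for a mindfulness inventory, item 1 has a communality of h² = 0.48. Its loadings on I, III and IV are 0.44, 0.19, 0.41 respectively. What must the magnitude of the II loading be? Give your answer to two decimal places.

Under orthogonal rotation h² = Σλ², so λ_II² = h² − (0.3978) = 0.48 − 0.3978 = 0.0822.
|λ| = √0.0822 = 0.2867.

0.29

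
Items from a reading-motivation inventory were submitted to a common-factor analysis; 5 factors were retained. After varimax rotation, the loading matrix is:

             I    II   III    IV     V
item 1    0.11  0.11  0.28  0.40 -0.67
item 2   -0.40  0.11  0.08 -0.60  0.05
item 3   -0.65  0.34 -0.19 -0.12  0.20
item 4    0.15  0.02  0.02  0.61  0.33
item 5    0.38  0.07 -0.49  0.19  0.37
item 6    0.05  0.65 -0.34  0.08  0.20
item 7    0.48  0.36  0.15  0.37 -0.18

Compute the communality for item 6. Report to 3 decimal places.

h² = 0.05² + 0.65² + (-0.34)² + 0.08² + 0.20² = 0.0025 + 0.4225 + 0.1156 + 0.0064 + 0.0400 = 0.5870

0.587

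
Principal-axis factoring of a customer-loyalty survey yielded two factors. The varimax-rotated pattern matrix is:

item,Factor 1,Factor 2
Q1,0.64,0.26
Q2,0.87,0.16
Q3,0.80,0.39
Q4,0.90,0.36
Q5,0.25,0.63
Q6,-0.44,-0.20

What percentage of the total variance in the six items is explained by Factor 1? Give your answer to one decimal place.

SS loadings for Factor 1 = 0.64² + 0.87² + 0.80² + 0.90² + 0.25² + (-0.44)² = 2.8726
With 6 standardized items, total variance = 6. Proportion = 2.8726/6 = 0.4788 → 47.88%.

47.9%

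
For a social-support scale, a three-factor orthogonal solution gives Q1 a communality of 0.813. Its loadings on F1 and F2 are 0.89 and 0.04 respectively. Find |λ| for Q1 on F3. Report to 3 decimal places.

Under orthogonal rotation h² = Σλ², so λ_F3² = h² − (0.7937) = 0.813 − 0.7937 = 0.0193.
|λ| = √0.0193 = 0.1389.

0.139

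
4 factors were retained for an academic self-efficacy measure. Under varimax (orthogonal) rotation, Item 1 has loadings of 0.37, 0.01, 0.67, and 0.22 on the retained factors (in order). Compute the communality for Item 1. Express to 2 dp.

h² = 0.37² + 0.01² + 0.67² + 0.22² = 0.1369 + 0.0001 + 0.4489 + 0.0484 = 0.6343

0.63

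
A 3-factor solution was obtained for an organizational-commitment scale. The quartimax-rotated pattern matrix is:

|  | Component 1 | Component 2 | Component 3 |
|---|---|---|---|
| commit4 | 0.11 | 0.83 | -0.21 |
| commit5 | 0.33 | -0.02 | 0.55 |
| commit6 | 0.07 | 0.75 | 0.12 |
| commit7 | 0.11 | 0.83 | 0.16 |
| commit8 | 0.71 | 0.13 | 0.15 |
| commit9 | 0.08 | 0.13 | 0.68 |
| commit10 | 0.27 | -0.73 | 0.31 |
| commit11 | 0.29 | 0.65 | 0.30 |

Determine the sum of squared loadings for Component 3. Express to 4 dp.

1.0576

SS loadings for Component 3 = (-0.21)² + 0.55² + 0.12² + 0.16² + 0.15² + 0.68² + 0.31² + 0.30² = 0.0441 + 0.3025 + 0.0144 + 0.0256 + 0.0225 + 0.4624 + 0.0961 + 0.0900 = 1.0576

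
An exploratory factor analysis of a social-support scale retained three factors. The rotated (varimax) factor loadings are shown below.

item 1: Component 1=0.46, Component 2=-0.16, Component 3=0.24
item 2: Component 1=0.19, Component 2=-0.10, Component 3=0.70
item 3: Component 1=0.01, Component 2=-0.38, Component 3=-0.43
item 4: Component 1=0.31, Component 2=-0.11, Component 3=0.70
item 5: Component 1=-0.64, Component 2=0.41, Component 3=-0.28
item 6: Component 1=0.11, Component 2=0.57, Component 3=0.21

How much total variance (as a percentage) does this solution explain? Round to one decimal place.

Communalities: 0.2948, 0.5361, 0.3294, 0.5982, 0.6561, 0.3811; Σh² = 2.7957.
Total variance with 6 standardized items is 6, so the solution explains 2.7957/6 = 0.4659 = 46.59%.

46.6%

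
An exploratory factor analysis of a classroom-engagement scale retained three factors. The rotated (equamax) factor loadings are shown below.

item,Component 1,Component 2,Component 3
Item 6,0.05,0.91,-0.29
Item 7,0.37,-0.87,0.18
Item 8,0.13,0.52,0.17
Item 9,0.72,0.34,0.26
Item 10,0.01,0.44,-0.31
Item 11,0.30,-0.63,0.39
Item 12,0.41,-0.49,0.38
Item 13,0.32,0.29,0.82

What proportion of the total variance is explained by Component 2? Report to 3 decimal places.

0.361

SS loadings for Component 2 = 0.91² + (-0.87)² + 0.52² + 0.34² + 0.44² + (-0.63)² + (-0.49)² + 0.29² = 2.8857
Proportion of variance = 2.8857 / 8 = 0.3607.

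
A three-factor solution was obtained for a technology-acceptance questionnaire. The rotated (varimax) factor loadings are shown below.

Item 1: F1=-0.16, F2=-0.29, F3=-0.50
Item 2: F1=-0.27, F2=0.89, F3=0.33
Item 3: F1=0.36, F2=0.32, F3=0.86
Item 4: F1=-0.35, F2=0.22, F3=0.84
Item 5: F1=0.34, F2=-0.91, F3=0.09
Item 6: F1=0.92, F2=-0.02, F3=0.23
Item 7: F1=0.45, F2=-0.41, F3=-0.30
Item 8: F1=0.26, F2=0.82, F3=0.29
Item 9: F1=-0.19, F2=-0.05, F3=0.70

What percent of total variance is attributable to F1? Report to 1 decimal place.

SS loadings for F1 = (-0.16)² + (-0.27)² + 0.36² + (-0.35)² + 0.34² + 0.92² + 0.45² + 0.26² + (-0.19)² = 1.6188
With 9 standardized items, total variance = 9. Proportion = 1.6188/9 = 0.1799 → 17.99%.

18.0%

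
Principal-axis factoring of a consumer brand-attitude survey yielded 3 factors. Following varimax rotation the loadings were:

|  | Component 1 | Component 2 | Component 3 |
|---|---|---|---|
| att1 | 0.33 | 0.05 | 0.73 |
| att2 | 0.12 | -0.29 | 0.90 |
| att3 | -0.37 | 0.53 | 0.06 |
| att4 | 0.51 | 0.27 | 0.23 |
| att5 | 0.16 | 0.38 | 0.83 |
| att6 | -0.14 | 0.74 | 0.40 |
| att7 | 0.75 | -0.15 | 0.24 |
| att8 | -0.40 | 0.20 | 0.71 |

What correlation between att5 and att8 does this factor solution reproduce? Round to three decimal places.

r̂ = Σ λ_i·λ_j across factors = (0.16)(-0.40) + (0.38)(0.20) + (0.83)(0.71)
  = -0.0640 +0.0760 +0.5893 = 0.6013

0.601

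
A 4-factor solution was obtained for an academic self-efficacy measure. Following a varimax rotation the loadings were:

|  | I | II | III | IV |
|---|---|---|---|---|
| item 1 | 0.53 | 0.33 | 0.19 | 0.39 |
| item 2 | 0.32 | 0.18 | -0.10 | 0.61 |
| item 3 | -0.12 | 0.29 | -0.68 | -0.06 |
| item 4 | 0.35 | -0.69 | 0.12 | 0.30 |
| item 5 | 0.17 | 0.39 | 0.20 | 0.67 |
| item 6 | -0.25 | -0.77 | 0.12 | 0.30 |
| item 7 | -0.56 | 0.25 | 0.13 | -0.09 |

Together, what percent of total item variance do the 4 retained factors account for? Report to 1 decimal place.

59.9%

Communalities: 0.5780, 0.5169, 0.5645, 0.7030, 0.6699, 0.7598, 0.4011; Σh² = 4.1932.
Total variance with 7 standardized items is 7, so the solution explains 4.1932/7 = 0.5990 = 59.90%.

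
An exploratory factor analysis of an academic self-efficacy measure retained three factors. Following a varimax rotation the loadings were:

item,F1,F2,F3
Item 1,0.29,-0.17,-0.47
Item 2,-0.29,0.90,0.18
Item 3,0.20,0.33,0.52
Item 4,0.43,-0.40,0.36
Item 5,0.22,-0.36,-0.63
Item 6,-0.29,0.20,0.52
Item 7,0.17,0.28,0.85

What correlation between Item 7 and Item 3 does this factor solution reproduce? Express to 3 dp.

0.568

r̂ = Σ λ_i·λ_j across factors = (0.17)(0.20) + (0.28)(0.33) + (0.85)(0.52)
  = +0.0340 +0.0924 +0.4420 = 0.5684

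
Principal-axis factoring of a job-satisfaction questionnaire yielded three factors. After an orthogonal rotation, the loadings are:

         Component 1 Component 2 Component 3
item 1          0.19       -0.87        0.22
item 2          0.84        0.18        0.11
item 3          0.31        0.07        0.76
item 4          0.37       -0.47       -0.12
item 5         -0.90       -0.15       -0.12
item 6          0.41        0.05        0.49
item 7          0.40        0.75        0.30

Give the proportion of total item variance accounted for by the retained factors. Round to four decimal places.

SS loadings by factor: 2.1128, 1.6026, 0.9970; total = 4.7124.
Total variance with 7 standardized items is 7, so the solution explains 4.7124/7 = 0.6732.

0.6732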